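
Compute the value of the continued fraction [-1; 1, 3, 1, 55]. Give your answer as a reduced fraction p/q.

-56/279

Start with 55.
1 + 1/(55/1) = 1 + 1/55 = 56/55
3 + 1/(56/55) = 3 + 55/56 = 223/56
1 + 1/(223/56) = 1 + 56/223 = 279/223
-1 + 1/(279/223) = -1 + 223/279 = -56/279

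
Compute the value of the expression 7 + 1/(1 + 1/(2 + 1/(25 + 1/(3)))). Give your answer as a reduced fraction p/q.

1772/231

a_0 = 7: 7/1
a_1 = 1: 8/1
a_2 = 2: 23/3
a_3 = 25: 583/76
a_4 = 3: 1772/231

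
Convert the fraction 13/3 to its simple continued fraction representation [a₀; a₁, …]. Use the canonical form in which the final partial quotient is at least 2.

[4; 3]

⌊13/3⌋ = 4, remainder 1
⌊3/1⌋ = 3, remainder 0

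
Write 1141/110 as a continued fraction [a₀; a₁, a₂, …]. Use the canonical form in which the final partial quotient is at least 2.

Apply division with remainder until the remainder is 0:
1141 ÷ 110 → quotient 10, remainder 41
110 ÷ 41 → quotient 2, remainder 28
41 ÷ 28 → quotient 1, remainder 13
28 ÷ 13 → quotient 2, remainder 2
13 ÷ 2 → quotient 6, remainder 1
2 ÷ 1 → quotient 2, remainder 0

[10; 2, 1, 2, 6, 2]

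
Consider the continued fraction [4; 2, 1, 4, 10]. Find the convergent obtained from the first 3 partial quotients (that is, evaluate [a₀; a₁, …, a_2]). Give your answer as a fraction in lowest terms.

13/3

Build up convergents one term at a time:
a_0 = 4: 4/1
a_1 = 2: 9/2
a_2 = 1: 13/3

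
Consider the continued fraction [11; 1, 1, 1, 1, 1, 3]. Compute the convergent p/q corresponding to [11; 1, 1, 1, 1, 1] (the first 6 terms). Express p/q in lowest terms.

93/8

a_0 = 11: 11/1
a_1 = 1: 12/1
a_2 = 1: 23/2
a_3 = 1: 35/3
a_4 = 1: 58/5
a_5 = 1: 93/8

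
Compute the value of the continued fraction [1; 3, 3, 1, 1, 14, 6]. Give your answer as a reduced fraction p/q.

2652/2033

Start with 6.
14 + 1/(6/1) = 14 + 1/6 = 85/6
1 + 1/(85/6) = 1 + 6/85 = 91/85
1 + 1/(91/85) = 1 + 85/91 = 176/91
3 + 1/(176/91) = 3 + 91/176 = 619/176
3 + 1/(619/176) = 3 + 176/619 = 2033/619
1 + 1/(2033/619) = 1 + 619/2033 = 2652/2033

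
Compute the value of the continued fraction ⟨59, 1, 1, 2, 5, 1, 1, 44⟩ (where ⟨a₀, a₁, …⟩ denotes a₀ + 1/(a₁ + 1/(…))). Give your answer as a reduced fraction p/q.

156611/2628

Collapse the nested fraction from the inside out:
Start with 44.
1 + 1/(44/1) = 1 + 1/44 = 45/44
1 + 1/(45/44) = 1 + 44/45 = 89/45
5 + 1/(89/45) = 5 + 45/89 = 490/89
2 + 1/(490/89) = 2 + 89/490 = 1069/490
1 + 1/(1069/490) = 1 + 490/1069 = 1559/1069
1 + 1/(1559/1069) = 1 + 1069/1559 = 2628/1559
59 + 1/(2628/1559) = 59 + 1559/2628 = 156611/2628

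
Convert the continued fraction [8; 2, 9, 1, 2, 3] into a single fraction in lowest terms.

1729/204

Use the convergent recurrence hₖ = aₖ·hₖ₋₁ + hₖ₋₂ (and likewise for the denominators kₖ):
a_0 = 8: 8/1
a_1 = 2: 17/2
a_2 = 9: 161/19
a_3 = 1: 178/21
a_4 = 2: 517/61
a_5 = 3: 1729/204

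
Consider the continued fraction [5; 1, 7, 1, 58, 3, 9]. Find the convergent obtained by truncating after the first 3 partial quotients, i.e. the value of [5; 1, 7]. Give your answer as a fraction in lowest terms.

47/8

Compute successive convergents:
a_0 = 5: 5/1
a_1 = 1: 6/1
a_2 = 7: 47/8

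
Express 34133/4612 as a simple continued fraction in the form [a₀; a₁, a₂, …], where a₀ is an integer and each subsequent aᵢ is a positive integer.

Run the Euclidean algorithm, recording each quotient:
⌊34133/4612⌋ = 7, remainder 1849
⌊4612/1849⌋ = 2, remainder 914
⌊1849/914⌋ = 2, remainder 21
⌊914/21⌋ = 43, remainder 11
⌊21/11⌋ = 1, remainder 10
⌊11/10⌋ = 1, remainder 1
⌊10/1⌋ = 10, remainder 0

[7; 2, 2, 43, 1, 1, 10]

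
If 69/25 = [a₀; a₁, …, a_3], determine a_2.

Repeatedly divide and take the remainder:
⌊69/25⌋ = 2, remainder 19
⌊25/19⌋ = 1, remainder 6
⌊19/6⌋ = 3, remainder 1

3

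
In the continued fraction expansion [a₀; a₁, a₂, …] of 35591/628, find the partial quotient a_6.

3

35591 ÷ 628 → quotient 56, remainder 423
628 ÷ 423 → quotient 1, remainder 205
423 ÷ 205 → quotient 2, remainder 13
205 ÷ 13 → quotient 15, remainder 10
13 ÷ 10 → quotient 1, remainder 3
10 ÷ 3 → quotient 3, remainder 1
3 ÷ 1 → quotient 3, remainder 0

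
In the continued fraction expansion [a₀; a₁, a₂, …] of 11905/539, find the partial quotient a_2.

11905 = 22·539 + 47, so a_0 = 22
539 = 11·47 + 22, so a_1 = 11
47 = 2·22 + 3, so a_2 = 2

2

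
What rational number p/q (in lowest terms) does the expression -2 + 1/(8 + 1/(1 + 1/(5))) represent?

-100/53

Compute successive convergents:
a_0 = -2: -2/1
a_1 = 8: -15/8
a_2 = 1: -17/9
a_3 = 5: -100/53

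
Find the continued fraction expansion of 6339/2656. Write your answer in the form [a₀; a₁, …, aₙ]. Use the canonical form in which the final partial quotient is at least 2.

6339 = 2·2656 + 1027, so a_0 = 2
2656 = 2·1027 + 602, so a_1 = 2
1027 = 1·602 + 425, so a_2 = 1
602 = 1·425 + 177, so a_3 = 1
425 = 2·177 + 71, so a_4 = 2
177 = 2·71 + 35, so a_5 = 2
71 = 2·35 + 1, so a_6 = 2
35 = 35·1 + 0, so a_7 = 35

[2; 2, 1, 1, 2, 2, 2, 35]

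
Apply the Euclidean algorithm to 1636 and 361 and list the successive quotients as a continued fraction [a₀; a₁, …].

1636 ÷ 361 → quotient 4, remainder 192
361 ÷ 192 → quotient 1, remainder 169
192 ÷ 169 → quotient 1, remainder 23
169 ÷ 23 → quotient 7, remainder 8
23 ÷ 8 → quotient 2, remainder 7
8 ÷ 7 → quotient 1, remainder 1
7 ÷ 1 → quotient 7, remainder 0

[4; 1, 1, 7, 2, 1, 7]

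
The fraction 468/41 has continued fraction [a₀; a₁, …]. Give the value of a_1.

Repeatedly divide and take the remainder:
⌊468/41⌋ = 11, remainder 17
⌊41/17⌋ = 2, remainder 7

2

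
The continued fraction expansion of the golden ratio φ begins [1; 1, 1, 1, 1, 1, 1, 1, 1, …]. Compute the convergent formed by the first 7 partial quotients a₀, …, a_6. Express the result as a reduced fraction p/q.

Build up convergents one term at a time:
a_0 = 1: 1/1
a_1 = 1: 2/1
a_2 = 1: 3/2
a_3 = 1: 5/3
a_4 = 1: 8/5
a_5 = 1: 13/8
a_6 = 1: 21/13

21/13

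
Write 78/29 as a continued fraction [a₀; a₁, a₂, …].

78 ÷ 29 → quotient 2, remainder 20
29 ÷ 20 → quotient 1, remainder 9
20 ÷ 9 → quotient 2, remainder 2
9 ÷ 2 → quotient 4, remainder 1
2 ÷ 1 → quotient 2, remainder 0

[2; 1, 2, 4, 2]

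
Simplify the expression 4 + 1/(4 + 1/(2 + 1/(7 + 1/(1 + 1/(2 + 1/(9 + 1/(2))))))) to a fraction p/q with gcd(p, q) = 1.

Work from the innermost term outward:
Start with 2.
9 + 1/(2/1) = 9 + 1/2 = 19/2
2 + 1/(19/2) = 2 + 2/19 = 40/19
1 + 1/(40/19) = 1 + 19/40 = 59/40
7 + 1/(59/40) = 7 + 40/59 = 453/59
2 + 1/(453/59) = 2 + 59/453 = 965/453
4 + 1/(965/453) = 4 + 453/965 = 4313/965
4 + 1/(4313/965) = 4 + 965/4313 = 18217/4313

18217/4313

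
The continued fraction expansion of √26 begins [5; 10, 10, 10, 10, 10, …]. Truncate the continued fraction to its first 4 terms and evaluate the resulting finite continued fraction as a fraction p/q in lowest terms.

Work from the innermost term outward:
Start with 10.
10 + 1/(10/1) = 10 + 1/10 = 101/10
10 + 1/(101/10) = 10 + 10/101 = 1020/101
5 + 1/(1020/101) = 5 + 101/1020 = 5201/1020

5201/1020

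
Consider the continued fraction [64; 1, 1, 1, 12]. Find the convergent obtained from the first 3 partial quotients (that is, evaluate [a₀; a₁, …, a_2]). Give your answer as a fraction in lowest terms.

129/2

Compute successive convergents:
a_0 = 64: 64/1
a_1 = 1: 65/1
a_2 = 1: 129/2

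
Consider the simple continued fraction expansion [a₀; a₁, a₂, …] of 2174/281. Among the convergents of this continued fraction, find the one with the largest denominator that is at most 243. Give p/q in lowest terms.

a_0 = 7: 7/1  (≤ bound)
a_1 = 1: 8/1  (≤ bound)
a_2 = 2: 23/3  (≤ bound)
a_3 = 1: 31/4  (≤ bound)
a_4 = 3: 116/15  (≤ bound)
a_5 = 1: 147/19  (≤ bound)
a_6 = 14: 2174/281  (> 243, stop)

147/19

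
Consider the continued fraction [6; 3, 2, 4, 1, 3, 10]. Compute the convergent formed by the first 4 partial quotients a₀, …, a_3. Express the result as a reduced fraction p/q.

195/31

Build up convergents one term at a time:
a_0 = 6: 6/1
a_1 = 3: 19/3
a_2 = 2: 44/7
a_3 = 4: 195/31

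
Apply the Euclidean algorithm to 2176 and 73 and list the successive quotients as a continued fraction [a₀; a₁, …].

Run the Euclidean algorithm, recording each quotient:
2176 = 29·73 + 59, so a_0 = 29
73 = 1·59 + 14, so a_1 = 1
59 = 4·14 + 3, so a_2 = 4
14 = 4·3 + 2, so a_3 = 4
3 = 1·2 + 1, so a_4 = 1
2 = 2·1 + 0, so a_5 = 2

[29; 1, 4, 4, 1, 2]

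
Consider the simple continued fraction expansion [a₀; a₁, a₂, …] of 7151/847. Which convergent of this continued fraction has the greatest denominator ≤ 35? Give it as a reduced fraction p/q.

a_0 = 8: 8/1  (≤ bound)
a_1 = 2: 17/2  (≤ bound)
a_2 = 3: 59/7  (≤ bound)
a_3 = 1: 76/9  (≤ bound)
a_4 = 6: 515/61  (> 35, stop)

76/9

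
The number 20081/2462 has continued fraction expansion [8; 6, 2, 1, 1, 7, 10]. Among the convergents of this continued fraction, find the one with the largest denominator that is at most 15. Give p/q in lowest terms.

106/13

List convergents until the denominator exceeds the bound:
a_0 = 8: 8/1  (≤ bound)
a_1 = 6: 49/6  (≤ bound)
a_2 = 2: 106/13  (≤ bound)
a_3 = 1: 155/19  (> 15, stop)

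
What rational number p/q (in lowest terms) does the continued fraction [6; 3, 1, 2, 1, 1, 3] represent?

Use the convergent recurrence hₖ = aₖ·hₖ₋₁ + hₖ₋₂ (and likewise for the denominators kₖ):
a_0 = 6: 6/1
a_1 = 3: 19/3
a_2 = 1: 25/4
a_3 = 2: 69/11
a_4 = 1: 94/15
a_5 = 1: 163/26
a_6 = 3: 583/93

583/93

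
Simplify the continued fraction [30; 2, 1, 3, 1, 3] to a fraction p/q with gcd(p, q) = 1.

Start with 3.
1 + 1/(3/1) = 1 + 1/3 = 4/3
3 + 1/(4/3) = 3 + 3/4 = 15/4
1 + 1/(15/4) = 1 + 4/15 = 19/15
2 + 1/(19/15) = 2 + 15/19 = 53/19
30 + 1/(53/19) = 30 + 19/53 = 1609/53

1609/53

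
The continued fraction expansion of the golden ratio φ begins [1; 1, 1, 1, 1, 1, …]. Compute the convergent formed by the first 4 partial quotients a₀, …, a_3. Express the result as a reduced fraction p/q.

a_0 = 1: 1/1
a_1 = 1: 2/1
a_2 = 1: 3/2
a_3 = 1: 5/3

5/3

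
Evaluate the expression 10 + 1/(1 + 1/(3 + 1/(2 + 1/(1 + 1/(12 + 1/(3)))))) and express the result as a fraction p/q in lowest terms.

a_0 = 10: 10/1
a_1 = 1: 11/1
a_2 = 3: 43/4
a_3 = 2: 97/9
a_4 = 1: 140/13
a_5 = 12: 1777/165
a_6 = 3: 5471/508

5471/508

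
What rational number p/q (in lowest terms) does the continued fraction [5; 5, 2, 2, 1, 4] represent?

a_0 = 5: 5/1
a_1 = 5: 26/5
a_2 = 2: 57/11
a_3 = 2: 140/27
a_4 = 1: 197/38
a_5 = 4: 928/179

928/179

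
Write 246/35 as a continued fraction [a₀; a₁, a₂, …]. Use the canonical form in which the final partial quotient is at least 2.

[7; 35]

Run the Euclidean algorithm, recording each quotient:
246 ÷ 35 → quotient 7, remainder 1
35 ÷ 1 → quotient 35, remainder 0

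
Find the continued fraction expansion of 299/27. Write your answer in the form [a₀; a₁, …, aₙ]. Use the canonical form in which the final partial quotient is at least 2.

299 = 11·27 + 2, so a_0 = 11
27 = 13·2 + 1, so a_1 = 13
2 = 2·1 + 0, so a_2 = 2

[11; 13, 2]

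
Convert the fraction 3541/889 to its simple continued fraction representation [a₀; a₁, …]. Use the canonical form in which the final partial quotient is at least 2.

[3; 1, 58, 3, 1, 3]

3541 = 3·889 + 874, so a_0 = 3
889 = 1·874 + 15, so a_1 = 1
874 = 58·15 + 4, so a_2 = 58
15 = 3·4 + 3, so a_3 = 3
4 = 1·3 + 1, so a_4 = 1
3 = 3·1 + 0, so a_5 = 3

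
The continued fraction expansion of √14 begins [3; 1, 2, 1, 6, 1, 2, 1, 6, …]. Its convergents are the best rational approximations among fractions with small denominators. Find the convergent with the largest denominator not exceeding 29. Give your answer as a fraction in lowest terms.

101/27

List convergents until the denominator exceeds the bound:
a_0 = 3: 3/1  (≤ bound)
a_1 = 1: 4/1  (≤ bound)
a_2 = 2: 11/3  (≤ bound)
a_3 = 1: 15/4  (≤ bound)
a_4 = 6: 101/27  (≤ bound)
a_5 = 1: 116/31  (> 29, stop)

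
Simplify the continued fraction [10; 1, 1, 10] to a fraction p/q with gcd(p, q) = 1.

Start with 10.
1 + 1/(10/1) = 1 + 1/10 = 11/10
1 + 1/(11/10) = 1 + 10/11 = 21/11
10 + 1/(21/11) = 10 + 11/21 = 221/21

221/21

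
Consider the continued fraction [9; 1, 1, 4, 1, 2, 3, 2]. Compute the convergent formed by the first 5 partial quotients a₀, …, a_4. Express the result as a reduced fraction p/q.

105/11

Build up convergents one term at a time:
a_0 = 9: 9/1
a_1 = 1: 10/1
a_2 = 1: 19/2
a_3 = 4: 86/9
a_4 = 1: 105/11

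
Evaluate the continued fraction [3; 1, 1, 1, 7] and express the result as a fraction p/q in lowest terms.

84/23

a_0 = 3: 3/1
a_1 = 1: 4/1
a_2 = 1: 7/2
a_3 = 1: 11/3
a_4 = 7: 84/23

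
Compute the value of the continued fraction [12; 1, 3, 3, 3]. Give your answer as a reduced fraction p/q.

549/43

Start with 3.
3 + 1/(3/1) = 3 + 1/3 = 10/3
3 + 1/(10/3) = 3 + 3/10 = 33/10
1 + 1/(33/10) = 1 + 10/33 = 43/33
12 + 1/(43/33) = 12 + 33/43 = 549/43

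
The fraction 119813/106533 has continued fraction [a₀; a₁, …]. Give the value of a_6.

7

Run the Euclidean algorithm, recording each quotient:
⌊119813/106533⌋ = 1, remainder 13280
⌊106533/13280⌋ = 8, remainder 293
⌊13280/293⌋ = 45, remainder 95
⌊293/95⌋ = 3, remainder 8
⌊95/8⌋ = 11, remainder 7
⌊8/7⌋ = 1, remainder 1
⌊7/1⌋ = 7, remainder 0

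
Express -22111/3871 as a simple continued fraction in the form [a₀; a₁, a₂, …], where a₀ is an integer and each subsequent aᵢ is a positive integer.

[-6; 3, 2, 8, 2, 1, 6, 3]

⌊-22111/3871⌋ = -6, remainder 1115
⌊3871/1115⌋ = 3, remainder 526
⌊1115/526⌋ = 2, remainder 63
⌊526/63⌋ = 8, remainder 22
⌊63/22⌋ = 2, remainder 19
⌊22/19⌋ = 1, remainder 3
⌊19/3⌋ = 6, remainder 1
⌊3/1⌋ = 3, remainder 0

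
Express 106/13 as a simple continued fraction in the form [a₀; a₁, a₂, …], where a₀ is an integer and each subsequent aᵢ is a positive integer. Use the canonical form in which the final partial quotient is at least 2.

[8; 6, 2]

106 = 8·13 + 2, so a_0 = 8
13 = 6·2 + 1, so a_1 = 6
2 = 2·1 + 0, so a_2 = 2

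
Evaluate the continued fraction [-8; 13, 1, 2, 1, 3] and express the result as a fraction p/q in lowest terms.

-1633/206

a_0 = -8: -8/1
a_1 = 13: -103/13
a_2 = 1: -111/14
a_3 = 2: -325/41
a_4 = 1: -436/55
a_5 = 3: -1633/206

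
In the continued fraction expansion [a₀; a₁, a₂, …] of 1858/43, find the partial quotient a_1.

4

Apply division with remainder until the remainder is 0:
1858 ÷ 43 → quotient 43, remainder 9
43 ÷ 9 → quotient 4, remainder 7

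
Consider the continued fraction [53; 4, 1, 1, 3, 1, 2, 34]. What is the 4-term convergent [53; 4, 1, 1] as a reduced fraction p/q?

479/9

Work from the innermost term outward:
Start with 1.
1 + 1/(1/1) = 1 + 1/1 = 2/1
4 + 1/(2/1) = 4 + 1/2 = 9/2
53 + 1/(9/2) = 53 + 2/9 = 479/9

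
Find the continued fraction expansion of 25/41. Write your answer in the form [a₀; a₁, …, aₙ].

[0; 1, 1, 1, 1, 3, 2]

Run the Euclidean algorithm, recording each quotient:
25 = 0·41 + 25, so a_0 = 0
41 = 1·25 + 16, so a_1 = 1
25 = 1·16 + 9, so a_2 = 1
16 = 1·9 + 7, so a_3 = 1
9 = 1·7 + 2, so a_4 = 1
7 = 3·2 + 1, so a_5 = 3
2 = 2·1 + 0, so a_6 = 2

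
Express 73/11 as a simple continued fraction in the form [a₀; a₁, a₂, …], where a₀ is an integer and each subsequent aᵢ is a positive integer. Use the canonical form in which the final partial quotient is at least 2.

[6; 1, 1, 1, 3]

73 = 6·11 + 7, so a_0 = 6
11 = 1·7 + 4, so a_1 = 1
7 = 1·4 + 3, so a_2 = 1
4 = 1·3 + 1, so a_3 = 1
3 = 3·1 + 0, so a_4 = 3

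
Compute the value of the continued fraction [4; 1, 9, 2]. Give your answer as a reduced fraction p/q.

Start with 2.
9 + 1/(2/1) = 9 + 1/2 = 19/2
1 + 1/(19/2) = 1 + 2/19 = 21/19
4 + 1/(21/19) = 4 + 19/21 = 103/21

103/21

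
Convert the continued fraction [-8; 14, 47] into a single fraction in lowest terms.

-5225/659

Compute successive convergents:
a_0 = -8: -8/1
a_1 = 14: -111/14
a_2 = 47: -5225/659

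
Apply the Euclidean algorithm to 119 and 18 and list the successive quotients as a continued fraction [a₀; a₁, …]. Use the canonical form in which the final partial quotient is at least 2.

[6; 1, 1, 1, 1, 3]

Run the Euclidean algorithm, recording each quotient:
119 ÷ 18 → quotient 6, remainder 11
18 ÷ 11 → quotient 1, remainder 7
11 ÷ 7 → quotient 1, remainder 4
7 ÷ 4 → quotient 1, remainder 3
4 ÷ 3 → quotient 1, remainder 1
3 ÷ 1 → quotient 3, remainder 0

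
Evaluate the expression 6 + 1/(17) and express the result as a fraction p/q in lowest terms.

Starting at the tail and folding back:
Start with 17.
6 + 1/(17/1) = 6 + 1/17 = 103/17

103/17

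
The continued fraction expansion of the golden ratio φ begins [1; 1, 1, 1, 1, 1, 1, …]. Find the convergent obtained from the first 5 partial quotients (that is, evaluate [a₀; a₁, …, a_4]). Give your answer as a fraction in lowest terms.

a_0 = 1: 1/1
a_1 = 1: 2/1
a_2 = 1: 3/2
a_3 = 1: 5/3
a_4 = 1: 8/5

8/5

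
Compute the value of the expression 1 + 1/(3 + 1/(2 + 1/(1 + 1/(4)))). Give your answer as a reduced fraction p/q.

Start with 4.
1 + 1/(4/1) = 1 + 1/4 = 5/4
2 + 1/(5/4) = 2 + 4/5 = 14/5
3 + 1/(14/5) = 3 + 5/14 = 47/14
1 + 1/(47/14) = 1 + 14/47 = 61/47

61/47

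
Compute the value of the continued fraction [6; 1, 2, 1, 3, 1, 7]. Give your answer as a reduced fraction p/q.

997/148

a_0 = 6: 6/1
a_1 = 1: 7/1
a_2 = 2: 20/3
a_3 = 1: 27/4
a_4 = 3: 101/15
a_5 = 1: 128/19
a_6 = 7: 997/148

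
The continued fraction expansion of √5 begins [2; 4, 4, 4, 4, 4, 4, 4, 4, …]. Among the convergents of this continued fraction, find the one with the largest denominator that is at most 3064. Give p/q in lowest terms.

2889/1292

a_0 = 2: 2/1  (≤ bound)
a_1 = 4: 9/4  (≤ bound)
a_2 = 4: 38/17  (≤ bound)
a_3 = 4: 161/72  (≤ bound)
a_4 = 4: 682/305  (≤ bound)
a_5 = 4: 2889/1292  (≤ bound)
a_6 = 4: 12238/5473  (> 3064, stop)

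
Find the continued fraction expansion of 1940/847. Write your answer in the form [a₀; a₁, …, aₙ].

1940 = 2·847 + 246, so a_0 = 2
847 = 3·246 + 109, so a_1 = 3
246 = 2·109 + 28, so a_2 = 2
109 = 3·28 + 25, so a_3 = 3
28 = 1·25 + 3, so a_4 = 1
25 = 8·3 + 1, so a_5 = 8
3 = 3·1 + 0, so a_6 = 3

[2; 3, 2, 3, 1, 8, 3]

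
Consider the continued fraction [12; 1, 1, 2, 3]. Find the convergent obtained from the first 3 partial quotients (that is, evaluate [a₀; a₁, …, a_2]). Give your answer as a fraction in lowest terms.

25/2

Compute successive convergents:
a_0 = 12: 12/1
a_1 = 1: 13/1
a_2 = 1: 25/2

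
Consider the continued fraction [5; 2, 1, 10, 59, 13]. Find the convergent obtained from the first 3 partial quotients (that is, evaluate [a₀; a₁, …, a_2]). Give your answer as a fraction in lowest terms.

Start with 1.
2 + 1/(1/1) = 2 + 1/1 = 3/1
5 + 1/(3/1) = 5 + 1/3 = 16/3

16/3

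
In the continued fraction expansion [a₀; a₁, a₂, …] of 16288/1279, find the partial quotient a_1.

1

16288 ÷ 1279 → quotient 12, remainder 940
1279 ÷ 940 → quotient 1, remainder 339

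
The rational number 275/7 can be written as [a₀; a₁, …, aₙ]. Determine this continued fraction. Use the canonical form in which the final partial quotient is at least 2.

[39; 3, 2]

275 = 39·7 + 2, so a_0 = 39
7 = 3·2 + 1, so a_1 = 3
2 = 2·1 + 0, so a_2 = 2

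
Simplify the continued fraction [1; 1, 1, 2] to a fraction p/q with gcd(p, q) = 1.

8/5

Compute successive convergents:
a_0 = 1: 1/1
a_1 = 1: 2/1
a_2 = 1: 3/2
a_3 = 2: 8/5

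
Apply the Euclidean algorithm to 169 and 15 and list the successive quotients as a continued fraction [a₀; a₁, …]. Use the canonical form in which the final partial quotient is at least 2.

169 ÷ 15 → quotient 11, remainder 4
15 ÷ 4 → quotient 3, remainder 3
4 ÷ 3 → quotient 1, remainder 1
3 ÷ 1 → quotient 3, remainder 0

[11; 3, 1, 3]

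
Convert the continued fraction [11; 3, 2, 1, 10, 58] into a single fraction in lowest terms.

70235/6216

Starting at the tail and folding back:
Start with 58.
10 + 1/(58/1) = 10 + 1/58 = 581/58
1 + 1/(581/58) = 1 + 58/581 = 639/581
2 + 1/(639/581) = 2 + 581/639 = 1859/639
3 + 1/(1859/639) = 3 + 639/1859 = 6216/1859
11 + 1/(6216/1859) = 11 + 1859/6216 = 70235/6216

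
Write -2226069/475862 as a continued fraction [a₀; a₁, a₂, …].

[-5; 3, 9, 2, 50, 3, 1, 39]

-2226069 = -5·475862 + 153241, so a_0 = -5
475862 = 3·153241 + 16139, so a_1 = 3
153241 = 9·16139 + 7990, so a_2 = 9
16139 = 2·7990 + 159, so a_3 = 2
7990 = 50·159 + 40, so a_4 = 50
159 = 3·40 + 39, so a_5 = 3
40 = 1·39 + 1, so a_6 = 1
39 = 39·1 + 0, so a_7 = 39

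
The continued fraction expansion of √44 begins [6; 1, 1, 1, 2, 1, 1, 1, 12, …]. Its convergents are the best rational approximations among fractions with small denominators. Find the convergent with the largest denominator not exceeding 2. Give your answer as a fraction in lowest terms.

13/2

a_0 = 6: 6/1  (≤ bound)
a_1 = 1: 7/1  (≤ bound)
a_2 = 1: 13/2  (≤ bound)
a_3 = 1: 20/3  (> 2, stop)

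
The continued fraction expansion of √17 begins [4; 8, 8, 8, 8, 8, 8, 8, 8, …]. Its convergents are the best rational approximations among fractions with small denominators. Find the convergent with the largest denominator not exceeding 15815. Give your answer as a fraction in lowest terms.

List convergents until the denominator exceeds the bound:
a_0 = 4: 4/1  (≤ bound)
a_1 = 8: 33/8  (≤ bound)
a_2 = 8: 268/65  (≤ bound)
a_3 = 8: 2177/528  (≤ bound)
a_4 = 8: 17684/4289  (≤ bound)
a_5 = 8: 143649/34840  (> 15815, stop)

17684/4289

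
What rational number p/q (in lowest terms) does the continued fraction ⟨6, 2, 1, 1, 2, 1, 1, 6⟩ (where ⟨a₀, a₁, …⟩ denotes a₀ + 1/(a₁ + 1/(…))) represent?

Start with 6.
1 + 1/(6/1) = 1 + 1/6 = 7/6
1 + 1/(7/6) = 1 + 6/7 = 13/7
2 + 1/(13/7) = 2 + 7/13 = 33/13
1 + 1/(33/13) = 1 + 13/33 = 46/33
1 + 1/(46/33) = 1 + 33/46 = 79/46
2 + 1/(79/46) = 2 + 46/79 = 204/79
6 + 1/(204/79) = 6 + 79/204 = 1303/204

1303/204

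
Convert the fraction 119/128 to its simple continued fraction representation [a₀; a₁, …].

[0; 1, 13, 4, 2]

119 = 0·128 + 119, so a_0 = 0
128 = 1·119 + 9, so a_1 = 1
119 = 13·9 + 2, so a_2 = 13
9 = 4·2 + 1, so a_3 = 4
2 = 2·1 + 0, so a_4 = 2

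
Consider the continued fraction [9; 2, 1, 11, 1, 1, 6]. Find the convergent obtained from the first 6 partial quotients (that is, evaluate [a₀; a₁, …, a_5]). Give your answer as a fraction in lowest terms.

a_0 = 9: 9/1
a_1 = 2: 19/2
a_2 = 1: 28/3
a_3 = 11: 327/35
a_4 = 1: 355/38
a_5 = 1: 682/73

682/73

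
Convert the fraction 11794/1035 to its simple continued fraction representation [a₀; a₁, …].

11794 = 11·1035 + 409, so a_0 = 11
1035 = 2·409 + 217, so a_1 = 2
409 = 1·217 + 192, so a_2 = 1
217 = 1·192 + 25, so a_3 = 1
192 = 7·25 + 17, so a_4 = 7
25 = 1·17 + 8, so a_5 = 1
17 = 2·8 + 1, so a_6 = 2
8 = 8·1 + 0, so a_7 = 8

[11; 2, 1, 1, 7, 1, 2, 8]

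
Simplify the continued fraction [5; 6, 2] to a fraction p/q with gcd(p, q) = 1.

Start with 2.
6 + 1/(2/1) = 6 + 1/2 = 13/2
5 + 1/(13/2) = 5 + 2/13 = 67/13

67/13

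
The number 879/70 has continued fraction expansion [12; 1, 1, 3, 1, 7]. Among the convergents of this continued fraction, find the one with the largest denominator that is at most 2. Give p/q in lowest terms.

25/2

a_0 = 12: 12/1  (≤ bound)
a_1 = 1: 13/1  (≤ bound)
a_2 = 1: 25/2  (≤ bound)
a_3 = 3: 88/7  (> 2, stop)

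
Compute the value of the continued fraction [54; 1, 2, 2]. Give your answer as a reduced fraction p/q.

Work from the innermost term outward:
Start with 2.
2 + 1/(2/1) = 2 + 1/2 = 5/2
1 + 1/(5/2) = 1 + 2/5 = 7/5
54 + 1/(7/5) = 54 + 5/7 = 383/7

383/7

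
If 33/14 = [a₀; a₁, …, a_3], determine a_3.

33 = 2·14 + 5, so a_0 = 2
14 = 2·5 + 4, so a_1 = 2
5 = 1·4 + 1, so a_2 = 1
4 = 4·1 + 0, so a_3 = 4

4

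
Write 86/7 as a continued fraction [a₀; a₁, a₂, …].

[12; 3, 2]

Repeatedly divide and take the remainder:
86 = 12·7 + 2, so a_0 = 12
7 = 3·2 + 1, so a_1 = 3
2 = 2·1 + 0, so a_2 = 2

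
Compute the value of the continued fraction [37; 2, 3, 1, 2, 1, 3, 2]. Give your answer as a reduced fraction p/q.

10783/288

Start with 2.
3 + 1/(2/1) = 3 + 1/2 = 7/2
1 + 1/(7/2) = 1 + 2/7 = 9/7
2 + 1/(9/7) = 2 + 7/9 = 25/9
1 + 1/(25/9) = 1 + 9/25 = 34/25
3 + 1/(34/25) = 3 + 25/34 = 127/34
2 + 1/(127/34) = 2 + 34/127 = 288/127
37 + 1/(288/127) = 37 + 127/288 = 10783/288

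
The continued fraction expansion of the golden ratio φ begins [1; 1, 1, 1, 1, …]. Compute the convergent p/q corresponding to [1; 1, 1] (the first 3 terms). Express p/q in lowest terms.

3/2

Compute successive convergents:
a_0 = 1: 1/1
a_1 = 1: 2/1
a_2 = 1: 3/2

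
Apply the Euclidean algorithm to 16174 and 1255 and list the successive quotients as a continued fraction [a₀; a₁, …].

16174 ÷ 1255 → quotient 12, remainder 1114
1255 ÷ 1114 → quotient 1, remainder 141
1114 ÷ 141 → quotient 7, remainder 127
141 ÷ 127 → quotient 1, remainder 14
127 ÷ 14 → quotient 9, remainder 1
14 ÷ 1 → quotient 14, remainder 0

[12; 1, 7, 1, 9, 14]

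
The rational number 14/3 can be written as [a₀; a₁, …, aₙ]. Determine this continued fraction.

14 = 4·3 + 2, so a_0 = 4
3 = 1·2 + 1, so a_1 = 1
2 = 2·1 + 0, so a_2 = 2

[4; 1, 2]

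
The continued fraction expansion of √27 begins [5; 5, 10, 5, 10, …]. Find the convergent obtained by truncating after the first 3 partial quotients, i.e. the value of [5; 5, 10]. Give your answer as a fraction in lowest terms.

Compute successive convergents:
a_0 = 5: 5/1
a_1 = 5: 26/5
a_2 = 10: 265/51

265/51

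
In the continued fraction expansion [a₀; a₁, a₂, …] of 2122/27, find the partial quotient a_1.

⌊2122/27⌋ = 78, remainder 16
⌊27/16⌋ = 1, remainder 11

1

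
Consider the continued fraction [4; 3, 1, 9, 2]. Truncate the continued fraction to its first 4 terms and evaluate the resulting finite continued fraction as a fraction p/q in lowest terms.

Starting at the tail and folding back:
Start with 9.
1 + 1/(9/1) = 1 + 1/9 = 10/9
3 + 1/(10/9) = 3 + 9/10 = 39/10
4 + 1/(39/10) = 4 + 10/39 = 166/39

166/39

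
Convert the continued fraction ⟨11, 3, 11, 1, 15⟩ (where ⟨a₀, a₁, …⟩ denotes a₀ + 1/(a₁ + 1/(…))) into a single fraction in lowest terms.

Compute successive convergents:
a_0 = 11: 11/1
a_1 = 3: 34/3
a_2 = 11: 385/34
a_3 = 1: 419/37
a_4 = 15: 6670/589

6670/589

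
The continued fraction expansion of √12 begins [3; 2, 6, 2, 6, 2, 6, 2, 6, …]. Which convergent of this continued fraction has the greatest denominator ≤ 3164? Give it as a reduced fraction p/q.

a_0 = 3: 3/1  (≤ bound)
a_1 = 2: 7/2  (≤ bound)
a_2 = 6: 45/13  (≤ bound)
a_3 = 2: 97/28  (≤ bound)
a_4 = 6: 627/181  (≤ bound)
a_5 = 2: 1351/390  (≤ bound)
a_6 = 6: 8733/2521  (≤ bound)
a_7 = 2: 18817/5432  (> 3164, stop)

8733/2521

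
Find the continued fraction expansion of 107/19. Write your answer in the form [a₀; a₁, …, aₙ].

[5; 1, 1, 1, 2, 2]

107 ÷ 19 → quotient 5, remainder 12
19 ÷ 12 → quotient 1, remainder 7
12 ÷ 7 → quotient 1, remainder 5
7 ÷ 5 → quotient 1, remainder 2
5 ÷ 2 → quotient 2, remainder 1
2 ÷ 1 → quotient 2, remainder 0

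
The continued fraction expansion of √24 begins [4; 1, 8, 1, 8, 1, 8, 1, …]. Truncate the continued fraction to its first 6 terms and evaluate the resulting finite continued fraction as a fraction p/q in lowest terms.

485/99

Starting at the tail and folding back:
Start with 1.
8 + 1/(1/1) = 8 + 1/1 = 9/1
1 + 1/(9/1) = 1 + 1/9 = 10/9
8 + 1/(10/9) = 8 + 9/10 = 89/10
1 + 1/(89/10) = 1 + 10/89 = 99/89
4 + 1/(99/89) = 4 + 89/99 = 485/99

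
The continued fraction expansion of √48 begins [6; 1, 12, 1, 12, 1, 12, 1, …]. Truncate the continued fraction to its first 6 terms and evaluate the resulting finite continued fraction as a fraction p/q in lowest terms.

Build up convergents one term at a time:
a_0 = 6: 6/1
a_1 = 1: 7/1
a_2 = 12: 90/13
a_3 = 1: 97/14
a_4 = 12: 1254/181
a_5 = 1: 1351/195

1351/195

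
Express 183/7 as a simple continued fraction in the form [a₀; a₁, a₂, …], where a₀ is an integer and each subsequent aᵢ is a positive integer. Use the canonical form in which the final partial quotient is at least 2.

Run the Euclidean algorithm, recording each quotient:
⌊183/7⌋ = 26, remainder 1
⌊7/1⌋ = 7, remainder 0

[26; 7]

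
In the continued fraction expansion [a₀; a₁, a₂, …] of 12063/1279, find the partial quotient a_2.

3

12063 = 9·1279 + 552, so a_0 = 9
1279 = 2·552 + 175, so a_1 = 2
552 = 3·175 + 27, so a_2 = 3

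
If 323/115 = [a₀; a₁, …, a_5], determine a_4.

Apply division with remainder until the remainder is 0:
323 ÷ 115 → quotient 2, remainder 93
115 ÷ 93 → quotient 1, remainder 22
93 ÷ 22 → quotient 4, remainder 5
22 ÷ 5 → quotient 4, remainder 2
5 ÷ 2 → quotient 2, remainder 1

2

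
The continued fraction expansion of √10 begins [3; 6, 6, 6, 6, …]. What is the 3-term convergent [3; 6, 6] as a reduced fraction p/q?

117/37

Start with 6.
6 + 1/(6/1) = 6 + 1/6 = 37/6
3 + 1/(37/6) = 3 + 6/37 = 117/37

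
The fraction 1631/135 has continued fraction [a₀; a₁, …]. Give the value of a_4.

⌊1631/135⌋ = 12, remainder 11
⌊135/11⌋ = 12, remainder 3
⌊11/3⌋ = 3, remainder 2
⌊3/2⌋ = 1, remainder 1
⌊2/1⌋ = 2, remainder 0

2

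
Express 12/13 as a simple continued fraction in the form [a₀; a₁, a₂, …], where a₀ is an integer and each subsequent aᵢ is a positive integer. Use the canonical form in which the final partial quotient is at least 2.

[0; 1, 12]

12 ÷ 13 → quotient 0, remainder 12
13 ÷ 12 → quotient 1, remainder 1
12 ÷ 1 → quotient 12, remainder 0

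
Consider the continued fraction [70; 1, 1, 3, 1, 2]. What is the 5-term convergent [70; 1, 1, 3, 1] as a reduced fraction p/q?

a_0 = 70: 70/1
a_1 = 1: 71/1
a_2 = 1: 141/2
a_3 = 3: 494/7
a_4 = 1: 635/9

635/9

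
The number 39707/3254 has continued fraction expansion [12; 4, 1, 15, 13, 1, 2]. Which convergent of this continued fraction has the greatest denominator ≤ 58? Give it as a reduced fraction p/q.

List convergents until the denominator exceeds the bound:
a_0 = 12: 12/1  (≤ bound)
a_1 = 4: 49/4  (≤ bound)
a_2 = 1: 61/5  (≤ bound)
a_3 = 15: 964/79  (> 58, stop)

61/5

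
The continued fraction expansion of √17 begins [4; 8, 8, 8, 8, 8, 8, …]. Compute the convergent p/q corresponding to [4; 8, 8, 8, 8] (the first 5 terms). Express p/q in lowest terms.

17684/4289

Start with 8.
8 + 1/(8/1) = 8 + 1/8 = 65/8
8 + 1/(65/8) = 8 + 8/65 = 528/65
8 + 1/(528/65) = 8 + 65/528 = 4289/528
4 + 1/(4289/528) = 4 + 528/4289 = 17684/4289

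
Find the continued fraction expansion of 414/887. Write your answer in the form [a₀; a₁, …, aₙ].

[0; 2, 7, 59]

Run the Euclidean algorithm, recording each quotient:
414 = 0·887 + 414, so a_0 = 0
887 = 2·414 + 59, so a_1 = 2
414 = 7·59 + 1, so a_2 = 7
59 = 59·1 + 0, so a_3 = 59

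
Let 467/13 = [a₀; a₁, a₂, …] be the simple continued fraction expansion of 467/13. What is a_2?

12

Repeatedly divide and take the remainder:
⌊467/13⌋ = 35, remainder 12
⌊13/12⌋ = 1, remainder 1
⌊12/1⌋ = 12, remainder 0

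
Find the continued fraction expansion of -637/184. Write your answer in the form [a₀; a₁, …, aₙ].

-637 = -4·184 + 99, so a_0 = -4
184 = 1·99 + 85, so a_1 = 1
99 = 1·85 + 14, so a_2 = 1
85 = 6·14 + 1, so a_3 = 6
14 = 14·1 + 0, so a_4 = 14

[-4; 1, 1, 6, 14]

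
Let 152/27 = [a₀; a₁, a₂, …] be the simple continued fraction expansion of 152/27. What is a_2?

Repeatedly divide and take the remainder:
152 = 5·27 + 17, so a_0 = 5
27 = 1·17 + 10, so a_1 = 1
17 = 1·10 + 7, so a_2 = 1

1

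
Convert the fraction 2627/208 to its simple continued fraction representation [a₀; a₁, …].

[12; 1, 1, 1, 2, 2, 1, 7]

Apply division with remainder until the remainder is 0:
2627 = 12·208 + 131, so a_0 = 12
208 = 1·131 + 77, so a_1 = 1
131 = 1·77 + 54, so a_2 = 1
77 = 1·54 + 23, so a_3 = 1
54 = 2·23 + 8, so a_4 = 2
23 = 2·8 + 7, so a_5 = 2
8 = 1·7 + 1, so a_6 = 1
7 = 7·1 + 0, so a_7 = 7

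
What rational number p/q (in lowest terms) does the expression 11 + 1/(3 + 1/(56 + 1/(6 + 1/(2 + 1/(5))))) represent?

136339/12032

a_0 = 11: 11/1
a_1 = 3: 34/3
a_2 = 56: 1915/169
a_3 = 6: 11524/1017
a_4 = 2: 24963/2203
a_5 = 5: 136339/12032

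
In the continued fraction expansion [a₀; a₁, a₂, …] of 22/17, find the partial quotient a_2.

2

Apply division with remainder until the remainder is 0:
22 ÷ 17 → quotient 1, remainder 5
17 ÷ 5 → quotient 3, remainder 2
5 ÷ 2 → quotient 2, remainder 1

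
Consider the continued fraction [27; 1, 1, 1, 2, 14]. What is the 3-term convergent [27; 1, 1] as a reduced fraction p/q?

55/2

a_0 = 27: 27/1
a_1 = 1: 28/1
a_2 = 1: 55/2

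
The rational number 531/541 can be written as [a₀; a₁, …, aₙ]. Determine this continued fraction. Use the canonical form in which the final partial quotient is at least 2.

[0; 1, 53, 10]

531 = 0·541 + 531, so a_0 = 0
541 = 1·531 + 10, so a_1 = 1
531 = 53·10 + 1, so a_2 = 53
10 = 10·1 + 0, so a_3 = 10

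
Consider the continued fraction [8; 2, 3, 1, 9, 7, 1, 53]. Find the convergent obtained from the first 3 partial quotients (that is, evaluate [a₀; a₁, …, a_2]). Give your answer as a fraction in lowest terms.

Work from the innermost term outward:
Start with 3.
2 + 1/(3/1) = 2 + 1/3 = 7/3
8 + 1/(7/3) = 8 + 3/7 = 59/7

59/7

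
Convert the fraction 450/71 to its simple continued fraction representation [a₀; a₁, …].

[6; 2, 1, 23]

450 = 6·71 + 24, so a_0 = 6
71 = 2·24 + 23, so a_1 = 2
24 = 1·23 + 1, so a_2 = 1
23 = 23·1 + 0, so a_3 = 23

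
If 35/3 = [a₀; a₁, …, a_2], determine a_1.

⌊35/3⌋ = 11, remainder 2
⌊3/2⌋ = 1, remainder 1

1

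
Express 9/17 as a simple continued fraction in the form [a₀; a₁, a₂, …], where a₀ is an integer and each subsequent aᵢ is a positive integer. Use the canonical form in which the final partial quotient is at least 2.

[0; 1, 1, 8]

9 = 0·17 + 9, so a_0 = 0
17 = 1·9 + 8, so a_1 = 1
9 = 1·8 + 1, so a_2 = 1
8 = 8·1 + 0, so a_3 = 8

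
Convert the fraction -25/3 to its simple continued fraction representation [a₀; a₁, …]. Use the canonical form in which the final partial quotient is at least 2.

[-9; 1, 2]

Repeatedly divide and take the remainder:
⌊-25/3⌋ = -9, remainder 2
⌊3/2⌋ = 1, remainder 1
⌊2/1⌋ = 2, remainder 0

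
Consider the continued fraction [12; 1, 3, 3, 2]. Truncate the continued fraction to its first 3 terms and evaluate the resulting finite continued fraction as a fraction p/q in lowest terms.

Start with 3.
1 + 1/(3/1) = 1 + 1/3 = 4/3
12 + 1/(4/3) = 12 + 3/4 = 51/4

51/4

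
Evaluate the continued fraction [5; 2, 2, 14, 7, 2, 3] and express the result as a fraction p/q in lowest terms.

Start with 3.
2 + 1/(3/1) = 2 + 1/3 = 7/3
7 + 1/(7/3) = 7 + 3/7 = 52/7
14 + 1/(52/7) = 14 + 7/52 = 735/52
2 + 1/(735/52) = 2 + 52/735 = 1522/735
2 + 1/(1522/735) = 2 + 735/1522 = 3779/1522
5 + 1/(3779/1522) = 5 + 1522/3779 = 20417/3779

20417/3779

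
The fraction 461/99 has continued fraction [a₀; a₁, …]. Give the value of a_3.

1

461 ÷ 99 → quotient 4, remainder 65
99 ÷ 65 → quotient 1, remainder 34
65 ÷ 34 → quotient 1, remainder 31
34 ÷ 31 → quotient 1, remainder 3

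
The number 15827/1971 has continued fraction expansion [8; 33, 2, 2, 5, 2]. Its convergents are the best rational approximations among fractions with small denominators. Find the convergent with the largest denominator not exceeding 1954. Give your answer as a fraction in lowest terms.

7243/902

List convergents until the denominator exceeds the bound:
a_0 = 8: 8/1  (≤ bound)
a_1 = 33: 265/33  (≤ bound)
a_2 = 2: 538/67  (≤ bound)
a_3 = 2: 1341/167  (≤ bound)
a_4 = 5: 7243/902  (≤ bound)
a_5 = 2: 15827/1971  (> 1954, stop)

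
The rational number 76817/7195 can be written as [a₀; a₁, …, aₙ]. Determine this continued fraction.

[10; 1, 2, 11, 30, 7]

76817 = 10·7195 + 4867, so a_0 = 10
7195 = 1·4867 + 2328, so a_1 = 1
4867 = 2·2328 + 211, so a_2 = 2
2328 = 11·211 + 7, so a_3 = 11
211 = 30·7 + 1, so a_4 = 30
7 = 7·1 + 0, so a_5 = 7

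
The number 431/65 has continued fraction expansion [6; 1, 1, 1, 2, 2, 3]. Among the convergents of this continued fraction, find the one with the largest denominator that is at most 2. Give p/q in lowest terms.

13/2

a_0 = 6: 6/1  (≤ bound)
a_1 = 1: 7/1  (≤ bound)
a_2 = 1: 13/2  (≤ bound)
a_3 = 1: 20/3  (> 2, stop)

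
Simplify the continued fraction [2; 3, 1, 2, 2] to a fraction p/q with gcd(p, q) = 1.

Start with 2.
2 + 1/(2/1) = 2 + 1/2 = 5/2
1 + 1/(5/2) = 1 + 2/5 = 7/5
3 + 1/(7/5) = 3 + 5/7 = 26/7
2 + 1/(26/7) = 2 + 7/26 = 59/26

59/26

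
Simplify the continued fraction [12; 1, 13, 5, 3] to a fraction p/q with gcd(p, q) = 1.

2935/227

Start with 3.
5 + 1/(3/1) = 5 + 1/3 = 16/3
13 + 1/(16/3) = 13 + 3/16 = 211/16
1 + 1/(211/16) = 1 + 16/211 = 227/211
12 + 1/(227/211) = 12 + 211/227 = 2935/227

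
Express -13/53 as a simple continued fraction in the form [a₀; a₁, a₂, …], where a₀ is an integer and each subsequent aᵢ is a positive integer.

Repeatedly divide and take the remainder:
-13 = -1·53 + 40, so a_0 = -1
53 = 1·40 + 13, so a_1 = 1
40 = 3·13 + 1, so a_2 = 3
13 = 13·1 + 0, so a_3 = 13

[-1; 1, 3, 13]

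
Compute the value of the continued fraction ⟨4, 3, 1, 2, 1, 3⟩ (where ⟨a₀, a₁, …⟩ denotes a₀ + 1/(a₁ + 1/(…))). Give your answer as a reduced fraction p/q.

239/56

a_0 = 4: 4/1
a_1 = 3: 13/3
a_2 = 1: 17/4
a_3 = 2: 47/11
a_4 = 1: 64/15
a_5 = 3: 239/56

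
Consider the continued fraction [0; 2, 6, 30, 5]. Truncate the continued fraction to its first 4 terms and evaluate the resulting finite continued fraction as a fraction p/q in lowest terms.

a_0 = 0: 0/1
a_1 = 2: 1/2
a_2 = 6: 6/13
a_3 = 30: 181/392

181/392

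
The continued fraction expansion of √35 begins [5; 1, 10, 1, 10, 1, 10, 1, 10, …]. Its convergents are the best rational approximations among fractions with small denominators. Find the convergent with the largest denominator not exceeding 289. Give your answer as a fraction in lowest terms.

846/143

a_0 = 5: 5/1  (≤ bound)
a_1 = 1: 6/1  (≤ bound)
a_2 = 10: 65/11  (≤ bound)
a_3 = 1: 71/12  (≤ bound)
a_4 = 10: 775/131  (≤ bound)
a_5 = 1: 846/143  (≤ bound)
a_6 = 10: 9235/1561  (> 289, stop)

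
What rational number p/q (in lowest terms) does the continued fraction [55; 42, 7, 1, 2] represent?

53318/969

Start with 2.
1 + 1/(2/1) = 1 + 1/2 = 3/2
7 + 1/(3/2) = 7 + 2/3 = 23/3
42 + 1/(23/3) = 42 + 3/23 = 969/23
55 + 1/(969/23) = 55 + 23/969 = 53318/969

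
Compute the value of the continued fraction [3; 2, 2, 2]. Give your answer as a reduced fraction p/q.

Build up convergents one term at a time:
a_0 = 3: 3/1
a_1 = 2: 7/2
a_2 = 2: 17/5
a_3 = 2: 41/12

41/12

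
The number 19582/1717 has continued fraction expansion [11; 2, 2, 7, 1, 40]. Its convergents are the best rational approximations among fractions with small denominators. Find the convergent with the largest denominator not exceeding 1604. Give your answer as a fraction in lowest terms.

479/42

a_0 = 11: 11/1  (≤ bound)
a_1 = 2: 23/2  (≤ bound)
a_2 = 2: 57/5  (≤ bound)
a_3 = 7: 422/37  (≤ bound)
a_4 = 1: 479/42  (≤ bound)
a_5 = 40: 19582/1717  (> 1604, stop)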